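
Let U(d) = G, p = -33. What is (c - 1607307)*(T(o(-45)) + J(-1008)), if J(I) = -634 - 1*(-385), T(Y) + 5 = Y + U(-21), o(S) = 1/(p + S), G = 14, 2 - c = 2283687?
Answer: 36421630616/39 ≈ 9.3389e+8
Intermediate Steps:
c = -2283685 (c = 2 - 1*2283687 = 2 - 2283687 = -2283685)
U(d) = 14
o(S) = 1/(-33 + S)
T(Y) = 9 + Y (T(Y) = -5 + (Y + 14) = -5 + (14 + Y) = 9 + Y)
J(I) = -249 (J(I) = -634 + 385 = -249)
(c - 1607307)*(T(o(-45)) + J(-1008)) = (-2283685 - 1607307)*((9 + 1/(-33 - 45)) - 249) = -3890992*((9 + 1/(-78)) - 249) = -3890992*((9 - 1/78) - 249) = -3890992*(701/78 - 249) = -3890992*(-18721/78) = 36421630616/39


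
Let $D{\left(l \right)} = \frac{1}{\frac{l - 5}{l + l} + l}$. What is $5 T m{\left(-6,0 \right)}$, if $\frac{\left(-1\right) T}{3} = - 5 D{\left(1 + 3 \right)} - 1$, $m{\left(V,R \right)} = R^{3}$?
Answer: $0$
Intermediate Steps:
$D{\left(l \right)} = \frac{1}{l + \frac{-5 + l}{2 l}}$ ($D{\left(l \right)} = \frac{1}{\frac{-5 + l}{2 l} + l} = \frac{1}{l + \frac{-5 + l}{2 l}}$)
$T = \frac{213}{31}$ ($T = - 3 \left(- 5 \frac{2 \left(1 + 3\right)}{-5 + \left(1 + 3\right) + 2 \left(1 + 3\right)^{2}} - 1\right) = - 3 \left(- 5 \cdot 2 \cdot 4 \frac{1}{-5 + 4 + 2 \cdot 4^{2}} - 1\right) = - 3 \left(- 5 \cdot 2 \cdot 4 \frac{1}{-5 + 4 + 2 \cdot 16} - 1\right) = - 3 \left(- 5 \cdot 2 \cdot 4 \frac{1}{-5 + 4 + 32} - 1\right) = - 3 \left(- 5 \cdot 2 \cdot 4 \cdot \frac{1}{31} - 1\right) = - 3 \left(\left(-5\right) \frac{8}{31} - 1\right) = - 3 \left(- \frac{40}{31} - 1\right) = \left(-3\right) \left(- \frac{71}{31}\right) = \frac{213}{31} \approx 6.871$)
$5 T m{\left(-6,0 \right)} = 5 \cdot \frac{213}{31} \cdot 0^{3} = \frac{1065}{31} \cdot 0 = 0$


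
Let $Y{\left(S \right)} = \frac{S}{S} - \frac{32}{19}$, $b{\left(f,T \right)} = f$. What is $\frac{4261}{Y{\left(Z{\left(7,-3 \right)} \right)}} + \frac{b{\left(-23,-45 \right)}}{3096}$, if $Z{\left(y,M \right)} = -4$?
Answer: $- \frac{250649363}{40248} \approx -6227.6$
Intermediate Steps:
$Y{\left(S \right)} = - \frac{13}{19}$ ($Y{\left(S \right)} = 1 - \frac{32}{19} = - \frac{13}{19}$)
$\frac{4261}{Y{\left(Z{\left(7,-3 \right)} \right)}} + \frac{b{\left(-23,-45 \right)}}{3096} = \frac{4261}{- \frac{13}{19}} - \frac{23}{3096} = 4261 \left(- \frac{19}{13}\right) - \frac{23}{3096} = - \frac{80959}{13} - \frac{23}{3096} = - \frac{250649363}{40248}$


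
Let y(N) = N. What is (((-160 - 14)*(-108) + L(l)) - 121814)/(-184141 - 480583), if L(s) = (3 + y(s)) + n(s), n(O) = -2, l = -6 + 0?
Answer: 103027/664724 ≈ 0.15499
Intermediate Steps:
l = -6
L(s) = 1 + s (L(s) = (3 + s) - 2 = 1 + s)
(((-160 - 14)*(-108) + L(l)) - 121814)/(-184141 - 480583) = (((-160 - 14)*(-108) + (1 - 6)) - 121814)/(-184141 - 480583) = ((-174*(-108) - 5) - 121814)/(-664724) = ((18792 - 5) - 121814)*(-1/664724) = (18787 - 121814)*(-1/664724) = -103027*(-1/664724) = 103027/664724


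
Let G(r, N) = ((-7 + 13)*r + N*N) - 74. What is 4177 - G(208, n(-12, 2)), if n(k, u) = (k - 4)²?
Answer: -62533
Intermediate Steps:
n(k, u) = (-4 + k)²
G(r, N) = -74 + N² + 6*r (G(r, N) = (6*r + N²) - 74 = (N² + 6*r) - 74 = -74 + N² + 6*r)
4177 - G(208, n(-12, 2)) = 4177 - (-74 + ((-4 - 12)²)² + 6*208) = 4177 - (-74 + ((-16)²)² + 1248) = 4177 - (-74 + 256² + 1248) = 4177 - (-74 + 65536 + 1248) = 4177 - 1*66710 = 4177 - 66710 = -62533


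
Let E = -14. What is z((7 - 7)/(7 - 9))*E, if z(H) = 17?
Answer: -238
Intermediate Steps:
z((7 - 7)/(7 - 9))*E = 17*(-14) = -238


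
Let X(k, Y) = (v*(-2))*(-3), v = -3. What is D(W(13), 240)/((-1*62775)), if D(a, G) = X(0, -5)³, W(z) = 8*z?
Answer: 72/775 ≈ 0.092903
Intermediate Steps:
X(k, Y) = -18 (X(k, Y) = -3*(-2)*(-3) = 6*(-3) = -18)
D(a, G) = -5832 (D(a, G) = (-18)³ = -5832)
D(W(13), 240)/((-1*62775)) = -5832/((-1*62775)) = -5832/(-62775) = -5832*(-1/62775) = 72/775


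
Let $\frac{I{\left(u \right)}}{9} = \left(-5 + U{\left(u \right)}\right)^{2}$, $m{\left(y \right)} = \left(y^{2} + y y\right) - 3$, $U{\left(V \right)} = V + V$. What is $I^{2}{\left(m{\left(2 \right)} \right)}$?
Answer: $50625$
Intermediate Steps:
$U{\left(V \right)} = 2 V$
$m{\left(y \right)} = -3 + 2 y^{2}$ ($m{\left(y \right)} = \left(y^{2} + y^{2}\right) - 3 = 2 y^{2} - 3 = -3 + 2 y^{2}$)
$I{\left(u \right)} = 9 \left(-5 + 2 u\right)^{2}$
$I^{2}{\left(m{\left(2 \right)} \right)} = \left(9 \left(-5 + 2 \left(-3 + 2 \cdot 2^{2}\right)\right)^{2}\right)^{2} = \left(9 \left(-5 + 2 \left(-3 + 2 \cdot 4\right)\right)^{2}\right)^{2} = \left(9 \left(-5 + 2 \left(-3 + 8\right)\right)^{2}\right)^{2} = \left(9 \left(-5 + 2 \cdot 5\right)^{2}\right)^{2} = \left(9 \left(-5 + 10\right)^{2}\right)^{2} = \left(9 \cdot 5^{2}\right)^{2} = \left(9 \cdot 25\right)^{2} = 225^{2} = 50625$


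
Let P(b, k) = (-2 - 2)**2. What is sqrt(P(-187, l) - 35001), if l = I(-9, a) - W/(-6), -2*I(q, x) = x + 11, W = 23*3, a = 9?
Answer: I*sqrt(34985) ≈ 187.04*I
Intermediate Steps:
W = 69
I(q, x) = -11/2 - x/2 (I(q, x) = -(x + 11)/2 = -(11 + x)/2 = -11/2 - x/2)
l = 3/2 (l = (-11/2 - 1/2*9) - 69/(-6) = (-11/2 - 9/2) - 69*(-1)/6 = -10 - 1*(-23/2) = -10 + 23/2 = 3/2 ≈ 1.5000)
P(b, k) = 16 (P(b, k) = (-4)**2 = 16)
sqrt(P(-187, l) - 35001) = sqrt(16 - 35001) = sqrt(-34985) = I*sqrt(34985)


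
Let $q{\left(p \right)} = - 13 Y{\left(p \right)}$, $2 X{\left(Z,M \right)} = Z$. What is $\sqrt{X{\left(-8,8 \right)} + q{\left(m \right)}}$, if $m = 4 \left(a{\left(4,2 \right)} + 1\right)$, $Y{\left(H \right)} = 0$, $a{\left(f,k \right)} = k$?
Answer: $2 i \approx 2.0 i$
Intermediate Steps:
$X{\left(Z,M \right)} = \frac{Z}{2}$
$m = 12$ ($m = 4 \left(2 + 1\right) = 4 \cdot 3 = 12$)
$q{\left(p \right)} = 0$ ($q{\left(p \right)} = \left(-13\right) 0 = 0$)
$\sqrt{X{\left(-8,8 \right)} + q{\left(m \right)}} = \sqrt{\frac{1}{2} \left(-8\right) + 0} = \sqrt{-4 + 0} = \sqrt{-4} = 2 i$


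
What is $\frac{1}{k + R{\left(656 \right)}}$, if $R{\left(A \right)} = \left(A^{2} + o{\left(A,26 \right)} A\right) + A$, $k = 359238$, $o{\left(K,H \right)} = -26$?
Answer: $\frac{1}{773174} \approx 1.2934 \cdot 10^{-6}$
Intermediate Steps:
$R{\left(A \right)} = A^{2} - 25 A$ ($R{\left(A \right)} = \left(A^{2} - 26 A\right) + A = A^{2} - 25 A$)
$\frac{1}{k + R{\left(656 \right)}} = \frac{1}{359238 + 656 \left(-25 + 656\right)} = \frac{1}{359238 + 656 \cdot 631} = \frac{1}{359238 + 413936} = \frac{1}{773174}$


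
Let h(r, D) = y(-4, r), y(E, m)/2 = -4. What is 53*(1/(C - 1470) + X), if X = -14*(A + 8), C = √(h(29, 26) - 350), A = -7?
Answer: -801865673/1080629 - 53*I*√358/2161258 ≈ -742.04 - 0.00046399*I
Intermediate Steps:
y(E, m) = -8 (y(E, m) = 2*(-4) = -8)
h(r, D) = -8
C = I*√358 (C = √(-8 - 350) = √(-358) = I*√358 ≈ 18.921*I)
X = -14 (X = -14*(-7 + 8) = -14*1 = -14)
53*(1/(C - 1470) + X) = 53*(1/(I*√358 - 1470) - 14) = 53*(1/(-1470 + I*√358) - 14) = 53*(-14 + 1/(-1470 + I*√358)) = -742 + 53/(-1470 + I*√358)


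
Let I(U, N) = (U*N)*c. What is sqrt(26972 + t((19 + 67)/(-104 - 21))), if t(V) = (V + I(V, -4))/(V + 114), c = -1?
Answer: 29*sqrt(1608527578)/7082 ≈ 164.23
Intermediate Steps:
I(U, N) = -N*U (I(U, N) = (U*N)*(-1) = (N*U)*(-1) = -N*U)
t(V) = 5*V/(114 + V) (t(V) = (V - 1*(-4)*V)/(V + 114) = (V + 4*V)/(114 + V) = (5*V)/(114 + V) = 5*V/(114 + V))
sqrt(26972 + t((19 + 67)/(-104 - 21))) = sqrt(26972 + 5*((19 + 67)/(-104 - 21))/(114 + (19 + 67)/(-104 - 21))) = sqrt(26972 + 5*(86/(-125))/(114 + 86/(-125))) = sqrt(26972 + 5*(86*(-1/125))/(114 + 86*(-1/125))) = sqrt(26972 + 5*(-86/125)/(114 - 86/125)) = sqrt(26972 + 5*(-86/125)/(14164/125)) = sqrt(26972 + 5*(-86/125)*(125/14164)) = sqrt(26972 - 215/7082) = sqrt(191015489/7082) = 29*sqrt(1608527578)/7082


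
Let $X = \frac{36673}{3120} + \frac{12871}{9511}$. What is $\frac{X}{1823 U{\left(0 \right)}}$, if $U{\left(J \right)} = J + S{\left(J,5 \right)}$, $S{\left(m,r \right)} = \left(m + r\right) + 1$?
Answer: $\frac{29919571}{24967516320} \approx 0.0011983$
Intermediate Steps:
$S{\left(m,r \right)} = 1 + m + r$
$U{\left(J \right)} = 6 + 2 J$ ($U{\left(J \right)} = J + \left(1 + J + 5\right) = J + \left(6 + J\right) = 6 + 2 J$)
$X = \frac{29919571}{2282640}$ ($X = 36673 \cdot \frac{1}{3120} + 12871 \cdot \frac{1}{9511} = \frac{2821}{240} + \frac{12871}{9511} = \frac{29919571}{2282640} \approx 13.107$)
$\frac{X}{1823 U{\left(0 \right)}} = \frac{29919571}{2282640 \cdot 1823 \left(6 + 2 \cdot 0\right)} = \frac{29919571}{2282640 \cdot 1823 \left(6 + 0\right)} = \frac{29919571}{2282640 \cdot 1823 \cdot 6} = \frac{29919571}{2282640 \cdot 10938} = \frac{29919571}{2282640} \cdot \frac{1}{10938} = \frac{29919571}{24967516320}$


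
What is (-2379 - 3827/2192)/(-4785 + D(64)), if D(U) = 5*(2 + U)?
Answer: 1043719/1953072 ≈ 0.53440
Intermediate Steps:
D(U) = 10 + 5*U
(-2379 - 3827/2192)/(-4785 + D(64)) = (-2379 - 3827/2192)/(-4785 + (10 + 5*64)) = (-2379 - 3827*1/2192)/(-4785 + (10 + 320)) = (-2379 - 3827/2192)/(-4785 + 330) = -5218595/2192/(-4455) = -5218595/2192*(-1/4455) = 1043719/1953072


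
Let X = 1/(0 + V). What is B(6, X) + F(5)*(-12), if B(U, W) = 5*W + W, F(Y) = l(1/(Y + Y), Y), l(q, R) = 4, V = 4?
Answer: -93/2 ≈ -46.500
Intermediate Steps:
X = 1/4 (X = 1/(0 + 4) = 1/4 ≈ 0.25000)
F(Y) = 4
B(U, W) = 6*W
B(6, X) + F(5)*(-12) = 6*(1/4) + 4*(-12) = 3/2 - 48 = -93/2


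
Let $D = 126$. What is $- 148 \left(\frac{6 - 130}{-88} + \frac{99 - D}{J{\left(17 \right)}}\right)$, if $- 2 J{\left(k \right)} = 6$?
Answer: $- \frac{16946}{11} \approx -1540.5$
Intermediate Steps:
$J{\left(k \right)} = -3$ ($J{\left(k \right)} = \left(- \frac{1}{2}\right) 6 = -3$)
$- 148 \left(\frac{6 - 130}{-88} + \frac{99 - D}{J{\left(17 \right)}}\right) = - 148 \left(\frac{6 - 130}{-88} + \frac{99 - 126}{-3}\right) = - 148 \left(\left(6 - 130\right) \left(- \frac{1}{88}\right) + \left(99 - 126\right) \left(- \frac{1}{3}\right)\right) = - 148 \left(\left(-124\right) \left(- \frac{1}{88}\right) - -9\right) = - 148 \left(\frac{31}{22} + 9\right) = \left(-148\right) \frac{229}{22} = - \frac{16946}{11}$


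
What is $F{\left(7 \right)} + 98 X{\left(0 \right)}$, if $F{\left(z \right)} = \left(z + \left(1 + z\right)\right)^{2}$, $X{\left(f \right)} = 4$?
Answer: $617$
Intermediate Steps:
$F{\left(z \right)} = \left(1 + 2 z\right)^{2}$
$F{\left(7 \right)} + 98 X{\left(0 \right)} = \left(1 + 2 \cdot 7\right)^{2} + 98 \cdot 4 = \left(1 + 14\right)^{2} + 392 = 15^{2} + 392 = 225 + 392 = 617$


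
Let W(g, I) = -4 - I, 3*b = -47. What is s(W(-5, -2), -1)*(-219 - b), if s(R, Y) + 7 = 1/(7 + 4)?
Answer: 46360/33 ≈ 1404.8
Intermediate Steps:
b = -47/3 (b = (1/3)*(-47) = -47/3 ≈ -15.667)
s(R, Y) = -76/11 (s(R, Y) = -7 + 1/(7 + 4) = -7 + 1/11 = -76/11)
s(W(-5, -2), -1)*(-219 - b) = -76*(-219 - 1*(-47/3))/11 = -76*(-219 + 47/3)/11 = -76/11*(-610/3) = 46360/33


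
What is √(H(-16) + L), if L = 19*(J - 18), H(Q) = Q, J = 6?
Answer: 2*I*√61 ≈ 15.62*I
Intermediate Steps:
L = -228 (L = 19*(6 - 18) = 19*(-12) = -228)
√(H(-16) + L) = √(-16 - 228) = √(-244) = 2*I*√61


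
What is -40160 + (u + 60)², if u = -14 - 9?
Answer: -38791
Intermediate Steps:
u = -23
-40160 + (u + 60)² = -40160 + (-23 + 60)² = -40160 + 37² = -40160 + 1369 = -38791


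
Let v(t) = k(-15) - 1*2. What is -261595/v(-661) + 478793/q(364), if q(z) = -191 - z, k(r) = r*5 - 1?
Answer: 35946457/14430 ≈ 2491.1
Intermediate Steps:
k(r) = -1 + 5*r (k(r) = 5*r - 1 = -1 + 5*r)
v(t) = -78 (v(t) = (-1 + 5*(-15)) - 1*2 = (-1 - 75) - 2 = -76 - 2 = -78)
-261595/v(-661) + 478793/q(364) = -261595/(-78) + 478793/(-191 - 1*364) = -261595*(-1/78) + 478793/(-191 - 364) = 261595/78 + 478793/(-555) = 261595/78 + 478793*(-1/555) = 261595/78 - 478793/555 = 35946457/14430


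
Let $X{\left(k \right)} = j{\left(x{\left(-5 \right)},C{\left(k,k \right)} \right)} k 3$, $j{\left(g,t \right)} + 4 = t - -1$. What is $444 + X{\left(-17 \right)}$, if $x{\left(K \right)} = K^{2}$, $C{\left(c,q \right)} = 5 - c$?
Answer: $-525$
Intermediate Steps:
$j{\left(g,t \right)} = -3 + t$ ($j{\left(g,t \right)} = -4 + \left(t - -1\right) = -4 + \left(t + 1\right) = -4 + \left(1 + t\right) = -3 + t$)
$X{\left(k \right)} = 3 k \left(2 - k\right)$ ($X{\left(k \right)} = \left(-3 - \left(-5 + k\right)\right) k 3 = \left(2 - k\right) k 3 = k \left(2 - k\right) 3 = 3 k \left(2 - k\right)$)
$444 + X{\left(-17 \right)} = 444 + 3 \left(-17\right) \left(2 - -17\right) = 444 + 3 \left(-17\right) \left(2 + 17\right) = 444 + 3 \left(-17\right) 19 = 444 - 969 = -525$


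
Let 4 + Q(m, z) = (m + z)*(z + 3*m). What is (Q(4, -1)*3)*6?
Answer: 522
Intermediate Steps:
Q(m, z) = -4 + (m + z)*(z + 3*m)
(Q(4, -1)*3)*6 = ((-4 + (-1)² + 3*4² + 4*4*(-1))*3)*6 = ((-4 + 1 + 3*16 - 16)*3)*6 = ((-4 + 1 + 48 - 16)*3)*6 = (29*3)*6 = 87*6 = 522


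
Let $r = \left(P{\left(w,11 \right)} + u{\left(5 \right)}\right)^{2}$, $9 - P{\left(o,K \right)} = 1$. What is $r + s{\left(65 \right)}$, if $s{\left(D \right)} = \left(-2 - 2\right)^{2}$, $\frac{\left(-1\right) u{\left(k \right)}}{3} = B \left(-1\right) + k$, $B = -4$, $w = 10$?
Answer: $377$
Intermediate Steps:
$P{\left(o,K \right)} = 8$ ($P{\left(o,K \right)} = 9 - 1 = 8$)
$u{\left(k \right)} = -12 - 3 k$ ($u{\left(k \right)} = - 3 \left(\left(-4\right) \left(-1\right) + k\right) = - 3 \left(4 + k\right) = -12 - 3 k$)
$s{\left(D \right)} = 16$ ($s{\left(D \right)} = \left(-4\right)^{2} = 16$)
$r = 361$ ($r = \left(8 - 27\right)^{2} = \left(-19\right)^{2} = 361$)
$r + s{\left(65 \right)} = 361 + 16 = 377$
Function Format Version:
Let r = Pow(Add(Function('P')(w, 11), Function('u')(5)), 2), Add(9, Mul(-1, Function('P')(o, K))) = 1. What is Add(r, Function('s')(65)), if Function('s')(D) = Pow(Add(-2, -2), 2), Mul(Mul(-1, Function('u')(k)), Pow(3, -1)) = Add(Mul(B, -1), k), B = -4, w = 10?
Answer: 377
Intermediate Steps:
Function('P')(o, K) = 8 (Function('P')(o, K) = Add(9, Mul(-1, 1)) = Add(9, -1) = 8)
Function('u')(k) = Add(-12, Mul(-3, k)) (Function('u')(k) = Mul(-3, Add(Mul(-4, -1), k)) = Mul(-3, Add(4, k)) = Add(-12, Mul(-3, k)))
Function('s')(D) = 16 (Function('s')(D) = Pow(-4, 2) = 16)
r = 361 (r = Pow(Add(8, Add(-12, Mul(-3, 5))), 2) = Pow(Add(8, Add(-12, -15)), 2) = Pow(Add(8, -27), 2) = Pow(-19, 2) = 361)
Add(r, Function('s')(65)) = Add(361, 16) = 377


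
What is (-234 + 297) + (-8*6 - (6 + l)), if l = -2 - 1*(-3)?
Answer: 8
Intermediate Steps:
l = 1 (l = -2 + 3 = 1)
(-234 + 297) + (-8*6 - (6 + l)) = (-234 + 297) + (-8*6 - (6 + 1)) = 63 + (-48 - 1*7) = 63 + (-48 - 7) = 63 - 55 = 8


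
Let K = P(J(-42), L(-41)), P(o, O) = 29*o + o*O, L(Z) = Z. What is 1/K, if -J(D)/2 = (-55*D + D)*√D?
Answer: -I*√42/2286144 ≈ -2.8348e-6*I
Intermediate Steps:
J(D) = 108*D^(3/2) (J(D) = -2*(-55*D + D)*√D = -2*(-54*D)*√D = -(-108)*D^(3/2) = 108*D^(3/2))
P(o, O) = 29*o + O*o
K = 54432*I*√42 (K = (108*(-42)^(3/2))*(29 - 41) = (108*(-42*I*√42))*(-12) = -4536*I*√42*(-12) = 54432*I*√42 ≈ 3.5276e+5*I)
1/K = 1/(54432*I*√42) = -I*√42/2286144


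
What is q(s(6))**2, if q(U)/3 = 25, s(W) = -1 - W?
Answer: 5625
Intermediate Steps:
q(U) = 75 (q(U) = 3*25 = 75)
q(s(6))**2 = 75**2 = 5625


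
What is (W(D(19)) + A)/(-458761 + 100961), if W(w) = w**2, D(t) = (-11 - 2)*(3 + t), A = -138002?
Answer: 28103/178900 ≈ 0.15709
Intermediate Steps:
D(t) = -39 - 13*t (D(t) = -13*(3 + t) = -39 - 13*t)
(W(D(19)) + A)/(-458761 + 100961) = ((-39 - 13*19)**2 - 138002)/(-458761 + 100961) = ((-39 - 247)**2 - 138002)/(-357800) = ((-286)**2 - 138002)*(-1/357800) = (81796 - 138002)*(-1/357800) = -56206*(-1/357800) = 28103/178900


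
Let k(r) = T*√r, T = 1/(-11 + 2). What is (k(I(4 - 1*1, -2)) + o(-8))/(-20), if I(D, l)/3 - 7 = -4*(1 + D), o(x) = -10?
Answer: ½ + I*√3/60 ≈ 0.5 + 0.028868*I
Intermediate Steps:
T = -⅑ (T = 1/(-9) = -⅑ ≈ -0.11111)
I(D, l) = 9 - 12*D (I(D, l) = 21 + 3*(-4*(1 + D)) = 21 + 3*(-4 - 4*D) = 21 + (-12 - 12*D) = 9 - 12*D)
k(r) = -√r/9
(k(I(4 - 1*1, -2)) + o(-8))/(-20) = (-√(9 - 12*(4 - 1*1))/9 - 10)/(-20) = -(-√(9 - 12*(4 - 1))/9 - 10)/20 = -(-√(9 - 12*3)/9 - 10)/20 = -(-√(9 - 36)/9 - 10)/20 = -(-I*√3/3 - 10)/20 = -(-10 - I*√3/3)/20 = ½ + I*√3/60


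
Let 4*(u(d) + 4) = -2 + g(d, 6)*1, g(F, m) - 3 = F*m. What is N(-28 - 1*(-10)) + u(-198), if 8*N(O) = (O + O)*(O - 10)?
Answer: -699/4 ≈ -174.75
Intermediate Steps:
g(F, m) = 3 + F*m
N(O) = O*(-10 + O)/4 (N(O) = ((O + O)*(O - 10))/8 = ((2*O)*(-10 + O))/8 = (2*O*(-10 + O))/8 = O*(-10 + O)/4)
u(d) = -15/4 + 3*d/2 (u(d) = -4 + (-2 + (3 + d*6)*1)/4 = -4 + (-2 + (3 + 6*d)*1)/4 = -4 + (-2 + (3 + 6*d))/4 = -4 + (1 + 6*d)/4 = -4 + (¼ + 3*d/2) = -15/4 + 3*d/2)
N(-28 - 1*(-10)) + u(-198) = (-28 - 1*(-10))*(-10 + (-28 - 1*(-10)))/4 + (-15/4 + (3/2)*(-198)) = (-28 + 10)*(-10 + (-28 + 10))/4 + (-15/4 - 297) = (¼)*(-18)*(-10 - 18) - 1203/4 = (¼)*(-18)*(-28) - 1203/4 = 126 - 1203/4 = -699/4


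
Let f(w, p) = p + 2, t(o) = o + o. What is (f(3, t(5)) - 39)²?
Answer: 729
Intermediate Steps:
t(o) = 2*o
f(w, p) = 2 + p
(f(3, t(5)) - 39)² = ((2 + 2*5) - 39)² = ((2 + 10) - 39)² = (12 - 39)² = (-27)² = 729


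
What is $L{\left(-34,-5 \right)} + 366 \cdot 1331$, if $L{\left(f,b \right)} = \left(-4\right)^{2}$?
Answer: $487162$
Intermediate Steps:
$L{\left(f,b \right)} = 16$
$L{\left(-34,-5 \right)} + 366 \cdot 1331 = 16 + 366 \cdot 1331 = 16 + 487146 = 487162$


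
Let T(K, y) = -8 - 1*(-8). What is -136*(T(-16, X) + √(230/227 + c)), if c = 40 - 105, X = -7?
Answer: -680*I*√131887/227 ≈ -1087.9*I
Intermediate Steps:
T(K, y) = 0 (T(K, y) = -8 + 8 = 0)
c = -65
-136*(T(-16, X) + √(230/227 + c)) = -136*(0 + √(230/227 - 65)) = -136*(0 + √(-14525/227)) = -136*(0 + 5*I*√131887/227) = -680*I*√131887/227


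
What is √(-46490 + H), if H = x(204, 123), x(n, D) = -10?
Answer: 10*I*√465 ≈ 215.64*I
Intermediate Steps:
H = -10
√(-46490 + H) = √(-46490 - 10) = √(-46500) = 10*I*√465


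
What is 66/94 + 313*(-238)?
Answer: -3501185/47 ≈ -74493.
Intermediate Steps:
66/94 + 313*(-238) = 66*(1/94) - 74494 = 33/47 - 74494 = -3501185/47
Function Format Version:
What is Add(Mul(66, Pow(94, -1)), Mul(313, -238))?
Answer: Rational(-3501185, 47) ≈ -74493.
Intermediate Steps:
Add(Mul(66, Pow(94, -1)), Mul(313, -238)) = Add(Mul(66, Rational(1, 94)), -74494) = Add(Rational(33, 47), -74494) = Rational(-3501185, 47)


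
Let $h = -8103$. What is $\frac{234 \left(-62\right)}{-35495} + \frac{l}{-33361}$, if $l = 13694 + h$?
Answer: $\frac{9211253}{38198345} \approx 0.24114$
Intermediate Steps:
$l = 5591$ ($l = 13694 - 8103 = 5591$)
$\frac{234 \left(-62\right)}{-35495} + \frac{l}{-33361} = \frac{234 \left(-62\right)}{-35495} + \frac{5591}{-33361} = \left(-14508\right) \left(- \frac{1}{35495}\right) + 5591 \left(- \frac{1}{33361}\right) = \frac{468}{1145} - \frac{5591}{33361} = \frac{9211253}{38198345}$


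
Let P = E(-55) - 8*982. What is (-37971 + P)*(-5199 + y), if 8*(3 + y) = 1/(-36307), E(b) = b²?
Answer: 32335886170313/145228 ≈ 2.2266e+8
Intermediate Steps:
P = -4831 (P = (-55)² - 8*982 = 3025 - 1*7856 = 3025 - 7856 = -4831)
y = -871369/290456 (y = -3 + (⅛)/(-36307) = -3 + (⅛)*(-1/36307) = -3 - 1/290456 = -871369/290456 ≈ -3.0000)
(-37971 + P)*(-5199 + y) = (-37971 - 4831)*(-5199 - 871369/290456) = -42802*(-1510952113/290456) = 32335886170313/145228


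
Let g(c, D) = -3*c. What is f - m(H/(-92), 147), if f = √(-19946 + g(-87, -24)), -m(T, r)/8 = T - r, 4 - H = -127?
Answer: -27310/23 + I*√19685 ≈ -1187.4 + 140.3*I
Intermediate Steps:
H = 131 (H = 4 - 1*(-127) = 4 + 127 = 131)
m(T, r) = -8*T + 8*r (m(T, r) = -8*(T - r) = -8*T + 8*r)
f = I*√19685 (f = √(-19946 - 3*(-87)) = √(-19946 + 261) = √(-19685) = I*√19685 ≈ 140.3*I)
f - m(H/(-92), 147) = I*√19685 - (-1048/(-92) + 8*147) = I*√19685 - (-1048*(-1)/92 + 1176) = I*√19685 - (-8*(-131/92) + 1176) = I*√19685 - (262/23 + 1176) = I*√19685 - 1*27310/23 = I*√19685 - 27310/23 = -27310/23 + I*√19685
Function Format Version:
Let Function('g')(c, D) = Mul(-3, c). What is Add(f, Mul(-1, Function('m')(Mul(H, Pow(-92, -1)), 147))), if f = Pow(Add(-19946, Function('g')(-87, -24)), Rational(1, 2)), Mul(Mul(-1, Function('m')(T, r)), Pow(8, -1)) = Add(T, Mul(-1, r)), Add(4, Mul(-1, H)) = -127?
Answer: Add(Rational(-27310, 23), Mul(I, Pow(19685, Rational(1, 2)))) ≈ Add(-1187.4, Mul(140.30, I))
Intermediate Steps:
H = 131 (H = Add(4, Mul(-1, -127)) = Add(4, 127) = 131)
Function('m')(T, r) = Add(Mul(-8, T), Mul(8, r)) (Function('m')(T, r) = Mul(-8, Add(T, Mul(-1, r))) = Add(Mul(-8, T), Mul(8, r)))
f = Mul(I, Pow(19685, Rational(1, 2))) (f = Pow(Add(-19946, Mul(-3, -87)), Rational(1, 2)) = Pow(Add(-19946, 261), Rational(1, 2)) = Pow(-19685, Rational(1, 2)) = Mul(I, Pow(19685, Rational(1, 2))) ≈ Mul(140.30, I))
Add(f, Mul(-1, Function('m')(Mul(H, Pow(-92, -1)), 147))) = Add(Mul(I, Pow(19685, Rational(1, 2))), Mul(-1, Add(Mul(-8, Mul(131, Pow(-92, -1))), Mul(8, 147)))) = Add(Mul(I, Pow(19685, Rational(1, 2))), Mul(-1, Add(Mul(-8, Mul(131, Rational(-1, 92))), 1176))) = Add(Mul(I, Pow(19685, Rational(1, 2))), Mul(-1, Add(Mul(-8, Rational(-131, 92)), 1176))) = Add(Mul(I, Pow(19685, Rational(1, 2))), Mul(-1, Add(Rational(262, 23), 1176))) = Add(Mul(I, Pow(19685, Rational(1, 2))), Mul(-1, Rational(27310, 23))) = Add(Mul(I, Pow(19685, Rational(1, 2))), Rational(-27310, 23)) = Add(Rational(-27310, 23), Mul(I, Pow(19685, Rational(1, 2))))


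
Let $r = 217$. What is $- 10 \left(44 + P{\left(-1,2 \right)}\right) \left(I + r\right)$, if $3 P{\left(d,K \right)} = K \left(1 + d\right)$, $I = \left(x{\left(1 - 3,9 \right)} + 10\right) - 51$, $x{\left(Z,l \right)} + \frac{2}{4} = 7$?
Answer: $-80300$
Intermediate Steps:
$x{\left(Z,l \right)} = \frac{13}{2}$ ($x{\left(Z,l \right)} = - \frac{1}{2} + 7 = \frac{13}{2}$)
$I = - \frac{69}{2}$ ($I = \left(\frac{13}{2} + 10\right) - 51 = \frac{33}{2} - 51 = - \frac{69}{2} \approx -34.5$)
$P{\left(d,K \right)} = \frac{K \left(1 + d\right)}{3}$
$- 10 \left(44 + P{\left(-1,2 \right)}\right) \left(I + r\right) = - 10 \left(44 + \frac{1}{3} \cdot 2 \left(1 - 1\right)\right) \left(- \frac{69}{2} + 217\right) = - 10 \left(44 + \frac{1}{3} \cdot 2 \cdot 0\right) \frac{365}{2} = - 10 \left(44 + 0\right) \frac{365}{2} = - 10 \cdot 44 \cdot \frac{365}{2} = \left(-10\right) 8030 = -80300$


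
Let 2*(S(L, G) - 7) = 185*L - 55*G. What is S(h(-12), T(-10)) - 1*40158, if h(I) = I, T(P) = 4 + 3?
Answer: -82907/2 ≈ -41454.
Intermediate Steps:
T(P) = 7
S(L, G) = 7 - 55*G/2 + 185*L/2 (S(L, G) = 7 + (185*L - 55*G)/2 = 7 + (-55*G + 185*L)/2 = 7 + (-55*G/2 + 185*L/2) = 7 - 55*G/2 + 185*L/2)
S(h(-12), T(-10)) - 1*40158 = (7 - 55/2*7 + (185/2)*(-12)) - 1*40158 = (7 - 385/2 - 1110) - 40158 = -2591/2 - 40158 = -82907/2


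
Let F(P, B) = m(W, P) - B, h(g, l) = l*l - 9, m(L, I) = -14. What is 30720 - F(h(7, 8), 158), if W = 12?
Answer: 30892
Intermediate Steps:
h(g, l) = -9 + l² (h(g, l) = l² - 9 = -9 + l²)
F(P, B) = -14 - B
30720 - F(h(7, 8), 158) = 30720 - (-14 - 1*158) = 30720 - (-14 - 158) = 30720 - 1*(-172) = 30720 + 172 = 30892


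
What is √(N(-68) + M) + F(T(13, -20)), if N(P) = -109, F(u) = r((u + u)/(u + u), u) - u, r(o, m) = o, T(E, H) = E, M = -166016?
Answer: -12 + 5*I*√6645 ≈ -12.0 + 407.58*I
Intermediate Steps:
F(u) = 1 - u (F(u) = (u + u)/(u + u) - u = (2*u)/((2*u)) - u = (2*u)*(1/(2*u)) - u = 1 - u)
√(N(-68) + M) + F(T(13, -20)) = √(-109 - 166016) + (1 - 1*13) = √(-166125) + (1 - 13) = 5*I*√6645 - 12 = -12 + 5*I*√6645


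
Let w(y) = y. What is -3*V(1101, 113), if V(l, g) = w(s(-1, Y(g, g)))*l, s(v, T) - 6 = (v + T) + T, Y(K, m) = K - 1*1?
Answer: -756387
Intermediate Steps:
Y(K, m) = -1 + K (Y(K, m) = K - 1 = -1 + K)
s(v, T) = 6 + v + 2*T (s(v, T) = 6 + ((v + T) + T) = 6 + ((T + v) + T) = 6 + (v + 2*T) = 6 + v + 2*T)
V(l, g) = l*(3 + 2*g) (V(l, g) = (6 - 1 + 2*(-1 + g))*l = (6 - 1 + (-2 + 2*g))*l = (3 + 2*g)*l = l*(3 + 2*g))
-3*V(1101, 113) = -3303*(3 + 2*113) = -3303*(3 + 226) = -3303*229 = -3*252129 = -756387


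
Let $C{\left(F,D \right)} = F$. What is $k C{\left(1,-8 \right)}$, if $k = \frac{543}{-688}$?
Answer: $- \frac{543}{688} \approx -0.78924$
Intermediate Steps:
$k = - \frac{543}{688}$ ($k = 543 \left(- \frac{1}{688}\right) = - \frac{543}{688} \approx -0.78924$)
$k C{\left(1,-8 \right)} = \left(- \frac{543}{688}\right) 1 = - \frac{543}{688}$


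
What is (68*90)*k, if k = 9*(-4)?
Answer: -220320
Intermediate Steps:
k = -36
(68*90)*k = (68*90)*(-36) = 6120*(-36) = -220320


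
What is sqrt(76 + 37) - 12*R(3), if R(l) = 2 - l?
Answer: 12 + sqrt(113) ≈ 22.630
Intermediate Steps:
sqrt(76 + 37) - 12*R(3) = sqrt(76 + 37) - 12*(2 - 1*3) = sqrt(113) - 12*(2 - 3) = sqrt(113) - 12*(-1) = sqrt(113) + 12 = 12 + sqrt(113)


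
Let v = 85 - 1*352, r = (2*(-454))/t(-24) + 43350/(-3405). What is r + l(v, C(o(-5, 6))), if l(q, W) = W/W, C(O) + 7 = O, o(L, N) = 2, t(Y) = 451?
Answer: -1407129/102377 ≈ -13.745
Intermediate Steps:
C(O) = -7 + O
r = -1509506/102377 (r = (2*(-454))/451 + 43350/(-3405) = -908*1/451 + 43350*(-1/3405) = -908/451 - 2890/227 = -1509506/102377 ≈ -14.745)
v = -267 (v = 85 - 352 = -267)
l(q, W) = 1
r + l(v, C(o(-5, 6))) = -1509506/102377 + 1 = -1407129/102377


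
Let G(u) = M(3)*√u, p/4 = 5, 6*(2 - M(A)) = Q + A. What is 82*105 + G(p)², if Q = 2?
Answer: 77735/9 ≈ 8637.2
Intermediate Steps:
M(A) = 5/3 - A/6 (M(A) = 2 - (2 + A)/6 = 2 + (-⅓ - A/6) = 5/3 - A/6)
p = 20 (p = 4*5 = 20)
G(u) = 7*√u/6 (G(u) = (5/3 - ⅙*3)*√u = (5/3 - ½)*√u = 7*√u/6)
82*105 + G(p)² = 82*105 + (7*√20/6)² = 8610 + (7*(2*√5)/6)² = 8610 + (7*√5/3)² = 8610 + 245/9 = 77735/9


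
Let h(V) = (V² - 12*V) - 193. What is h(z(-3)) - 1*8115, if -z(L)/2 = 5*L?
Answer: -7768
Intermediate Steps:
z(L) = -10*L
h(V) = -193 + V² - 12*V
h(z(-3)) - 1*8115 = (-193 + (-10*(-3))² - (-120)*(-3)) - 1*8115 = (-193 + 30² - 12*30) - 8115 = (-193 + 900 - 360) - 8115 = 347 - 8115 = -7768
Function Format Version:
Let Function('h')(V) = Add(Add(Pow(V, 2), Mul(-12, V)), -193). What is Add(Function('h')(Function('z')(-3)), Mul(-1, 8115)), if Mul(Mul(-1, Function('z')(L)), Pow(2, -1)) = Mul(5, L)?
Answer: -7768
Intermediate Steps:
Function('z')(L) = Mul(-10, L) (Function('z')(L) = Mul(-2, Mul(5, L)) = Mul(-10, L))
Function('h')(V) = Add(-193, Pow(V, 2), Mul(-12, V))
Add(Function('h')(Function('z')(-3)), Mul(-1, 8115)) = Add(Add(-193, Pow(Mul(-10, -3), 2), Mul(-12, Mul(-10, -3))), Mul(-1, 8115)) = Add(Add(-193, Pow(30, 2), Mul(-12, 30)), -8115) = Add(Add(-193, 900, -360), -8115) = Add(347, -8115) = -7768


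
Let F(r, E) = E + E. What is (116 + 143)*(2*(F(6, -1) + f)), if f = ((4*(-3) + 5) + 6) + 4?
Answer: 518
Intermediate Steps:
f = 3 (f = ((-12 + 5) + 6) + 4 = (-7 + 6) + 4 = -1 + 4 = 3)
F(r, E) = 2*E
(116 + 143)*(2*(F(6, -1) + f)) = (116 + 143)*(2*(2*(-1) + 3)) = 259*(2*(-2 + 3)) = 259*(2*1) = 259*2 = 518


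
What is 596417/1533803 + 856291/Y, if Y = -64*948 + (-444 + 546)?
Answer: -1277256726983/92902447710 ≈ -13.748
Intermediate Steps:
Y = -60570 (Y = -60672 + 102 = -60570)
596417/1533803 + 856291/Y = 596417/1533803 + 856291/(-60570) = 596417*(1/1533803) + 856291*(-1/60570) = 596417/1533803 - 856291/60570 = -1277256726983/92902447710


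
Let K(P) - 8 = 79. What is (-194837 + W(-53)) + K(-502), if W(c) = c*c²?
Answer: -343627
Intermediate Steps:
W(c) = c³
K(P) = 87 (K(P) = 8 + 79 = 87)
(-194837 + W(-53)) + K(-502) = (-194837 + (-53)³) + 87 = (-194837 - 148877) + 87 = -343714 + 87 = -343627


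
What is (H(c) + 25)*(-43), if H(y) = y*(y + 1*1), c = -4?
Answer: -1591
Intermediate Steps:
H(y) = y*(1 + y) (H(y) = y*(y + 1) = y*(1 + y))
(H(c) + 25)*(-43) = (-4*(1 - 4) + 25)*(-43) = (-4*(-3) + 25)*(-43) = (12 + 25)*(-43) = 37*(-43) = -1591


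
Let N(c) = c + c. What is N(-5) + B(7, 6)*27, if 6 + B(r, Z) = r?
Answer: 17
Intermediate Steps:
N(c) = 2*c
B(r, Z) = -6 + r
N(-5) + B(7, 6)*27 = 2*(-5) + (-6 + 7)*27 = -10 + 1*27 = -10 + 27 = 17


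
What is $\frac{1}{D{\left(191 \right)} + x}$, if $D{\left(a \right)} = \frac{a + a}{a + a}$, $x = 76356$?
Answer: $\frac{1}{76357} \approx 1.3096 \cdot 10^{-5}$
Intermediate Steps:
$D{\left(a \right)} = 1$ ($D{\left(a \right)} = \frac{2 a}{2 a} = 2 a \frac{1}{2 a} = 1$)
$\frac{1}{D{\left(191 \right)} + x} = \frac{1}{1 + 76356} = \frac{1}{76357}$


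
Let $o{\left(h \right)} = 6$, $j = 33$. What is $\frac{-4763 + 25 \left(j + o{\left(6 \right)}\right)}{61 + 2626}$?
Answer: $- \frac{3788}{2687} \approx -1.4097$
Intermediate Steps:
$\frac{-4763 + 25 \left(j + o{\left(6 \right)}\right)}{61 + 2626} = \frac{-4763 + 25 \left(33 + 6\right)}{61 + 2626} = \frac{-4763 + 25 \cdot 39}{2687} = \left(-4763 + 975\right) \frac{1}{2687} = \left(-3788\right) \frac{1}{2687} = - \frac{3788}{2687}$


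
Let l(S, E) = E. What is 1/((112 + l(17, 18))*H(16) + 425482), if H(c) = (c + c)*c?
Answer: 1/492042 ≈ 2.0323e-6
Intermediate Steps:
H(c) = 2*c**2 (H(c) = (2*c)*c = 2*c**2)
1/((112 + l(17, 18))*H(16) + 425482) = 1/((112 + 18)*(2*16**2) + 425482) = 1/(130*(2*256) + 425482) = 1/(130*512 + 425482) = 1/(66560 + 425482) = 1/492042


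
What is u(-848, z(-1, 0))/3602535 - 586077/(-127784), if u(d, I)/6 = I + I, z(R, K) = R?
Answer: 703787123929/153448777480 ≈ 4.5865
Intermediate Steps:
u(d, I) = 12*I (u(d, I) = 6*(I + I) = 6*(2*I) = 12*I)
u(-848, z(-1, 0))/3602535 - 586077/(-127784) = (12*(-1))/3602535 - 586077/(-127784) = -12*1/3602535 - 586077*(-1/127784) = -4/1200845 + 586077/127784 = 703787123929/153448777480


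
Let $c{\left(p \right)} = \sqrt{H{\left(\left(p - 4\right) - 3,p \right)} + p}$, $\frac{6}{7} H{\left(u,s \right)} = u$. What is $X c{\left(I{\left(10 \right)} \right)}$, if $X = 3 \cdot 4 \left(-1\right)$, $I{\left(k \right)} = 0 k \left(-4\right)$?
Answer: $- 14 i \sqrt{6} \approx - 34.293 i$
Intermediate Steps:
$I{\left(k \right)} = 0$ ($I{\left(k \right)} = 0 \left(-4\right) = 0$)
$H{\left(u,s \right)} = \frac{7 u}{6}$
$c{\left(p \right)} = \sqrt{- \frac{49}{6} + \frac{13 p}{6}}$ ($c{\left(p \right)} = \sqrt{\frac{7 \left(\left(p - 4\right) - 3\right)}{6} + p} = \sqrt{\frac{7 \left(\left(-4 + p\right) - 3\right)}{6} + p} = \sqrt{\frac{7 \left(-7 + p\right)}{6} + p} = \sqrt{\left(- \frac{49}{6} + \frac{7 p}{6}\right) + p} = \sqrt{- \frac{49}{6} + \frac{13 p}{6}}$)
$X = -12$ ($X = 12 \left(-1\right) = -12$)
$X c{\left(I{\left(10 \right)} \right)} = - 12 \frac{\sqrt{-294 + 78 \cdot 0}}{6} = - 12 \frac{\sqrt{-294 + 0}}{6} = - 12 \frac{\sqrt{-294}}{6} = - 12 \frac{7 i \sqrt{6}}{6} = - 14 i \sqrt{6}$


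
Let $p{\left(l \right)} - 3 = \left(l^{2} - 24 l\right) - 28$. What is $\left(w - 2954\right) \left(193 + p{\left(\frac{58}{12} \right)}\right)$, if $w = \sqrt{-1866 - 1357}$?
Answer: $- \frac{4007101}{18} + \frac{2713 i \sqrt{3223}}{36} \approx -2.2262 \cdot 10^{5} + 4278.4 i$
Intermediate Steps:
$w = i \sqrt{3223}$ ($w = \sqrt{-3223} = i \sqrt{3223} \approx 56.771 i$)
$p{\left(l \right)} = -25 + l^{2} - 24 l$ ($p{\left(l \right)} = 3 - \left(28 - l^{2} + 24 l\right) = -25 + l^{2} - 24 l$)
$\left(w - 2954\right) \left(193 + p{\left(\frac{58}{12} \right)}\right) = \left(i \sqrt{3223} - 2954\right) \left(193 - \left(25 - \frac{841}{36} + 24 \cdot 58 \cdot \frac{1}{12}\right)\right) = \left(-2954 + i \sqrt{3223}\right) \left(193 - \left(25 - \frac{841}{36} + 24 \cdot 58 \cdot \frac{1}{12}\right)\right) = \left(-2954 + i \sqrt{3223}\right) \left(193 - \left(141 - \frac{841}{36}\right)\right) = \left(-2954 + i \sqrt{3223}\right) \left(193 - \frac{4235}{36}\right) = \left(-2954 + i \sqrt{3223}\right) \frac{2713}{36} = - \frac{4007101}{18} + \frac{2713 i \sqrt{3223}}{36}$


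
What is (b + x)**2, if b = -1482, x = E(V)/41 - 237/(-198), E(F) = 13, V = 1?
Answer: 16049598378025/7322436 ≈ 2.1918e+6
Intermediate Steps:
x = 4097/2706 (x = 13/41 - 237/(-198) = 13*(1/41) - 237*(-1/198) = 13/41 + 79/66 = 4097/2706 ≈ 1.5140)
(b + x)**2 = (-1482 + 4097/2706)**2 = (-4006195/2706)**2 = 16049598378025/7322436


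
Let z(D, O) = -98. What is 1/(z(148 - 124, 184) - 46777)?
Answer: -1/46875 ≈ -2.1333e-5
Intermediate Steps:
1/(z(148 - 124, 184) - 46777) = 1/(-98 - 46777) = 1/(-46875) = -1/46875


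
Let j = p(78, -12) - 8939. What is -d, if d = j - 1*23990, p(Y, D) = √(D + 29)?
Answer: 32929 - √17 ≈ 32925.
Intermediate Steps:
p(Y, D) = √(29 + D)
j = -8939 + √17 (j = √(29 - 12) - 8939 = √17 - 8939 = -8939 + √17 ≈ -8934.9)
d = -32929 + √17 (d = (-8939 + √17) - 1*23990 = (-8939 + √17) - 23990 = -32929 + √17 ≈ -32925.)
-d = -(-32929 + √17) = 32929 - √17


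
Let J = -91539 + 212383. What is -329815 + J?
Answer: -208971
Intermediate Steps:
J = 120844
-329815 + J = -329815 + 120844 = -208971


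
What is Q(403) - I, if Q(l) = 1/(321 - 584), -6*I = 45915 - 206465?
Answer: -21112328/789 ≈ -26758.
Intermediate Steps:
I = 80275/3 (I = -(45915 - 206465)/6 = -⅙*(-160550) = 80275/3 ≈ 26758.)
Q(l) = -1/263 (Q(l) = 1/(-263) = -1/263)
Q(403) - I = -1/263 - 1*80275/3 = -1/263 - 80275/3 = -21112328/789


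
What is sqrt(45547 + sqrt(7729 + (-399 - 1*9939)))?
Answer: sqrt(45547 + I*sqrt(2609)) ≈ 213.42 + 0.12*I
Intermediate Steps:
sqrt(45547 + sqrt(7729 + (-399 - 1*9939))) = sqrt(45547 + sqrt(7729 + (-399 - 9939))) = sqrt(45547 + sqrt(7729 - 10338)) = sqrt(45547 + sqrt(-2609)) = sqrt(45547 + I*sqrt(2609))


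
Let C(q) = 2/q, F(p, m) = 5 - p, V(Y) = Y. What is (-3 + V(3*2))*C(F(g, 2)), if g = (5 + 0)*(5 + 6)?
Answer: -3/25 ≈ -0.12000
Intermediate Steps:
g = 55 (g = 5*11 = 55)
(-3 + V(3*2))*C(F(g, 2)) = (-3 + 3*2)*(2/(5 - 1*55)) = (-3 + 6)*(2/(5 - 55)) = 3*(2/(-50)) = 3*(2*(-1/50)) = 3*(-1/25) = -3/25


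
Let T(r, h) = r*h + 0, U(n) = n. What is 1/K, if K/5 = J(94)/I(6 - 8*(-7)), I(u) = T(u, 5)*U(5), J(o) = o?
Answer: 155/47 ≈ 3.2979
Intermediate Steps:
T(r, h) = h*r (T(r, h) = h*r + 0 = h*r)
I(u) = 25*u (I(u) = (5*u)*5 = 25*u)
K = 47/155 (K = 5*(94/((25*(6 - 8*(-7))))) = 5*(94/((25*(6 + 56)))) = 5*(94/((25*62))) = 5*(94/1550) = 5*(94*(1/1550)) = 5*(47/775) = 47/155 ≈ 0.30323)
1/K = 1/(47/155) = 155/47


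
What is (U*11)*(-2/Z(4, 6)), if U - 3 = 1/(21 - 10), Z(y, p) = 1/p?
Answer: -408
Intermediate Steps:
U = 34/11 (U = 3 + 1/(21 - 10) = 3 + 1/11 = 34/11 ≈ 3.0909)
(U*11)*(-2/Z(4, 6)) = ((34/11)*11)*(-2/(1/6)) = 34*(-2/1/6) = 34*(-2*6) = 34*(-12) = -408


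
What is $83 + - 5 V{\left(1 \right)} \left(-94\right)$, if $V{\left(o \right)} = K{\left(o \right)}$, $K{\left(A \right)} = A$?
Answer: $553$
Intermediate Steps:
$V{\left(o \right)} = o$
$83 + - 5 V{\left(1 \right)} \left(-94\right) = 83 + \left(-5\right) 1 \left(-94\right) = 83 - -470 = 83 + 470 = 553$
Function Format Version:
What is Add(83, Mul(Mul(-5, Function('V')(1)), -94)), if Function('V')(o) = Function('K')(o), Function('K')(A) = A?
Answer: 553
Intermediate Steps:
Function('V')(o) = o
Add(83, Mul(Mul(-5, Function('V')(1)), -94)) = Add(83, Mul(Mul(-5, 1), -94)) = Add(83, Mul(-5, -94)) = Add(83, 470) = 553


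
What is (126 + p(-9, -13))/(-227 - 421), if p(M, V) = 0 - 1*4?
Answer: -61/324 ≈ -0.18827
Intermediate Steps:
p(M, V) = -4 (p(M, V) = 0 - 4 = -4)
(126 + p(-9, -13))/(-227 - 421) = (126 - 4)/(-227 - 421) = 122/(-648) = 122*(-1/648) = -61/324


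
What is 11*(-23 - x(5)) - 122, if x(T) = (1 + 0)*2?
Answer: -397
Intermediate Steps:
x(T) = 2 (x(T) = 1*2 = 2)
11*(-23 - x(5)) - 122 = 11*(-23 - 1*2) - 122 = 11*(-23 - 2) - 122 = 11*(-25) - 122 = -275 - 122 = -397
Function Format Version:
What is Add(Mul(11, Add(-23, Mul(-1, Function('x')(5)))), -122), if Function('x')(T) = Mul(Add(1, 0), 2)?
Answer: -397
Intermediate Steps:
Function('x')(T) = 2 (Function('x')(T) = Mul(1, 2) = 2)
Add(Mul(11, Add(-23, Mul(-1, Function('x')(5)))), -122) = Add(Mul(11, Add(-23, Mul(-1, 2))), -122) = Add(Mul(11, Add(-23, -2)), -122) = Add(Mul(11, -25), -122) = Add(-275, -122) = -397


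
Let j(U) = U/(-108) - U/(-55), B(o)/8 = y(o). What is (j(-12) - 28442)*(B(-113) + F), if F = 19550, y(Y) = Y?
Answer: -262514106578/495 ≈ -5.3033e+8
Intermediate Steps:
B(o) = 8*o
j(U) = 53*U/5940 (j(U) = U*(-1/108) - U*(-1/55) = -U/108 + U/55 = 53*U/5940)
(j(-12) - 28442)*(B(-113) + F) = ((53/5940)*(-12) - 28442)*(8*(-113) + 19550) = (-53/495 - 28442)*(-904 + 19550) = -14078843/495*18646 = -262514106578/495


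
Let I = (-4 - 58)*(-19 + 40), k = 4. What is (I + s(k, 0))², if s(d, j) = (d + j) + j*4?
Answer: 1684804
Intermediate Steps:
I = -1302 (I = -62*21 = -1302)
s(d, j) = d + 5*j (s(d, j) = (d + j) + 4*j = d + 5*j)
(I + s(k, 0))² = (-1302 + (4 + 5*0))² = (-1302 + (4 + 0))² = (-1302 + 4)² = (-1298)² = 1684804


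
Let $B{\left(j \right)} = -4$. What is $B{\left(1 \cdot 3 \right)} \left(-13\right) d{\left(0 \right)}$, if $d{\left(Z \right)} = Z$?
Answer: $0$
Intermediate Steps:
$B{\left(1 \cdot 3 \right)} \left(-13\right) d{\left(0 \right)} = \left(-4\right) \left(-13\right) 0 = 52 \cdot 0 = 0$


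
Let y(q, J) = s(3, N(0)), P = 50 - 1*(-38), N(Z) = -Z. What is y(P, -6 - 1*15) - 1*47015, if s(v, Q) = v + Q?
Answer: -47012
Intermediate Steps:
s(v, Q) = Q + v
P = 88 (P = 50 + 38 = 88)
y(q, J) = 3 (y(q, J) = -1*0 + 3 = 0 + 3 = 3)
y(P, -6 - 1*15) - 1*47015 = 3 - 1*47015 = 3 - 47015 = -47012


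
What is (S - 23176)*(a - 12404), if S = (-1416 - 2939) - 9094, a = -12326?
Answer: 905736250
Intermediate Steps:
S = -13449 (S = -4355 - 9094 = -13449)
(S - 23176)*(a - 12404) = (-13449 - 23176)*(-12326 - 12404) = -36625*(-24730) = 905736250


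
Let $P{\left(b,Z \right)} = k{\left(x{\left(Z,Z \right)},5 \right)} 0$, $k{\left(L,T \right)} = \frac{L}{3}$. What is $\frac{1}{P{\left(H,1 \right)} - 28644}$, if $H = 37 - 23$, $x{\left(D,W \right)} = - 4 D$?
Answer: $- \frac{1}{28644} \approx -3.4911 \cdot 10^{-5}$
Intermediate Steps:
$k{\left(L,T \right)} = \frac{L}{3}$ ($k{\left(L,T \right)} = L \frac{1}{3} = \frac{L}{3}$)
$H = 14$ ($H = 37 - 23 = 14$)
$P{\left(b,Z \right)} = 0$ ($P{\left(b,Z \right)} = \frac{\left(-4\right) Z}{3} \cdot 0 = - \frac{4 Z}{3} \cdot 0 = 0$)
$\frac{1}{P{\left(H,1 \right)} - 28644} = \frac{1}{0 - 28644} = \frac{1}{-28644} = - \frac{1}{28644}$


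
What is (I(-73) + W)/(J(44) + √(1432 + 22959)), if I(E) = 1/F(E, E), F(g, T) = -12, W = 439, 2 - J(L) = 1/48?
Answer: -2001460/56187839 + 1011264*√24391/56187839 ≈ 2.7752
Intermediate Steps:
J(L) = 95/48 (J(L) = 2 - 1/48 = 95/48)
I(E) = -1/12 (I(E) = 1/(-12) = -1/12)
(I(-73) + W)/(J(44) + √(1432 + 22959)) = (-1/12 + 439)/(95/48 + √(1432 + 22959)) = 5267/(12*(95/48 + √24391))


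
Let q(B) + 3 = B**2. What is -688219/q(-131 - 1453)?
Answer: -688219/2509053 ≈ -0.27429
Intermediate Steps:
q(B) = -3 + B**2
-688219/q(-131 - 1453) = -688219/(-3 + (-131 - 1453)**2) = -688219/(-3 + (-1584)**2) = -688219/(-3 + 2509056) = -688219/2509053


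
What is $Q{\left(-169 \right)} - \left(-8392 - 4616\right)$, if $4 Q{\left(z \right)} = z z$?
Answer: $\frac{80593}{4} \approx 20148.0$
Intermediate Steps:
$Q{\left(z \right)} = \frac{z^{2}}{4}$ ($Q{\left(z \right)} = \frac{z z}{4} = \frac{z^{2}}{4}$)
$Q{\left(-169 \right)} - \left(-8392 - 4616\right) = \frac{\left(-169\right)^{2}}{4} - \left(-8392 - 4616\right) = \frac{1}{4} \cdot 28561 - \left(-8392 - 4616\right) = \frac{28561}{4} - \left(-8392 - 4616\right) = \frac{28561}{4} - -13008 = \frac{28561}{4} + 13008 = \frac{80593}{4}$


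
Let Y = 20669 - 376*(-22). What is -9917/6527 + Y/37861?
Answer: -186569630/247118747 ≈ -0.75498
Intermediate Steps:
Y = 28941 (Y = 20669 + 8272 = 28941)
-9917/6527 + Y/37861 = -9917/6527 + 28941/37861 = -186569630/247118747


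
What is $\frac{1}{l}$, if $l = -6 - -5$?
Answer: $-1$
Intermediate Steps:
$l = -1$ ($l = -6 + 5 = -1$)
$\frac{1}{l} = \frac{1}{-1} = -1$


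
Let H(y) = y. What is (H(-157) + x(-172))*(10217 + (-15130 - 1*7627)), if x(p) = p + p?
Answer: 6282540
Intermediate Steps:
x(p) = 2*p
(H(-157) + x(-172))*(10217 + (-15130 - 1*7627)) = (-157 + 2*(-172))*(10217 + (-15130 - 1*7627)) = (-157 - 344)*(10217 + (-15130 - 7627)) = -501*(10217 - 22757) = -501*(-12540) = 6282540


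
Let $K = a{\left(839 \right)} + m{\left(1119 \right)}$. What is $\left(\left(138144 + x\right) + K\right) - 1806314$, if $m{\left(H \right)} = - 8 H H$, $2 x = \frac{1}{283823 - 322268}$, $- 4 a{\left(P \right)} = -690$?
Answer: $- \frac{449240801048}{38445} \approx -1.1685 \cdot 10^{7}$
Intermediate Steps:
$a{\left(P \right)} = \frac{345}{2}$ ($a{\left(P \right)} = \left(- \frac{1}{4}\right) \left(-690\right) = \frac{345}{2}$)
$x = - \frac{1}{76890}$ ($x = \frac{1}{2 \left(283823 - 322268\right)} = \frac{1}{2 \left(-38445\right)} = \frac{1}{2} \left(- \frac{1}{38445}\right) = - \frac{1}{76890} \approx -1.3006 \cdot 10^{-5}$)
$m{\left(H \right)} = - 8 H^{2}$
$K = - \frac{20034231}{2}$ ($K = \frac{345}{2} - 8 \cdot 1119^{2} = \frac{345}{2} - 10017288 = - \frac{20034231}{2} \approx -1.0017 \cdot 10^{7}$)
$\left(\left(138144 + x\right) + K\right) - 1806314 = \left(\left(138144 - \frac{1}{76890}\right) - \frac{20034231}{2}\right) - 1806314 = \left(\frac{10621892159}{76890} - \frac{20034231}{2}\right) - 1806314 = - \frac{379797059318}{38445} - 1806314 = - \frac{449240801048}{38445}$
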